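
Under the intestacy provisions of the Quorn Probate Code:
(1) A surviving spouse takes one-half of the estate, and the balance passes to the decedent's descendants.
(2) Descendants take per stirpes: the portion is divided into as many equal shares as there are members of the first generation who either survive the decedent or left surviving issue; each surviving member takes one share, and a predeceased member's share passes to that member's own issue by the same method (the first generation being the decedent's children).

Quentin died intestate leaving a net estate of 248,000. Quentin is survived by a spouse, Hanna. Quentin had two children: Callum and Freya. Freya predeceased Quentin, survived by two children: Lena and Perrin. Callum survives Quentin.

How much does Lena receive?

Lena receives 31,000.

Hanna takes one-half of 248,000 = 124,000. The remaining 124,000 passes to the descendants.
The descendants' portion (124,000) is divided into 2 shares of 62,000: Callum takes 62,000; Freya's 62,000 share passes to Freya's issue.
Freya's share (62,000) is divided into 2 shares of 31,000: Lena and Perrin each take 31,000.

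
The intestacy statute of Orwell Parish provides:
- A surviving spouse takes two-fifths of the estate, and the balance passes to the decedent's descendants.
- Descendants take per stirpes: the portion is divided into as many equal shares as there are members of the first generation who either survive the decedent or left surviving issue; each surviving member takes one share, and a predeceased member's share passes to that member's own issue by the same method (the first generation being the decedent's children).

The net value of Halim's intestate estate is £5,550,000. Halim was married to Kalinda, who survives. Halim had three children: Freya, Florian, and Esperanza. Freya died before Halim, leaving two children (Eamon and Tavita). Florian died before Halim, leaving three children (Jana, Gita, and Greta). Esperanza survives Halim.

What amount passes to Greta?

Greta receives £370,000.

Kalinda takes two-fifths of £5,550,000 = £2,220,000. The remaining £3,330,000 passes to the descendants.
The descendants' portion (£3,330,000) is divided into 3 shares of £1,110,000: Esperanza takes £1,110,000; Freya's £1,110,000 share passes to Freya's issue; Florian's £1,110,000 share passes to Florian's issue.
Freya's share (£1,110,000) is divided into 2 shares of £555,000: Eamon and Tavita each take £555,000.
Florian's share (£1,110,000) is divided into 3 shares of £370,000: Jana, Gita, and Greta each take £370,000.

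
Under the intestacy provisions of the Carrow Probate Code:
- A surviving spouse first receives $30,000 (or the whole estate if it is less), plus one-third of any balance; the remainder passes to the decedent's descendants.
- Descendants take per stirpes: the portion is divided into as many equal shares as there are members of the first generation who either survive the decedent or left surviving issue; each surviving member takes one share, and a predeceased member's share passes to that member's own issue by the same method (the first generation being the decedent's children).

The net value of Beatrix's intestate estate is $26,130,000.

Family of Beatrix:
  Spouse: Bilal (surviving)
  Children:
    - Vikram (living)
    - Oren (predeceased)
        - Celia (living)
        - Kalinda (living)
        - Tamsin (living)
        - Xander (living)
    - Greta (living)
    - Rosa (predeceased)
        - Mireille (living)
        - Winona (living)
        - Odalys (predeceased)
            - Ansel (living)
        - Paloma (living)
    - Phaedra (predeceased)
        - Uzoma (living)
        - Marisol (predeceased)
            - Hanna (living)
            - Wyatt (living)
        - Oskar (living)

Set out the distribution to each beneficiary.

Bilal first takes $30,000, leaving a balance of $26,100,000. Bilal then takes one-third of the balance ($8,700,000), for a total of $8,730,000. The remaining $17,400,000 passes to the descendants.
The descendants' portion ($17,400,000) is divided into 5 shares of $3,480,000: Vikram and Greta each take $3,480,000; Oren's $3,480,000 share passes to Oren's issue; Rosa's $3,480,000 share passes to Rosa's issue; Phaedra's $3,480,000 share passes to Phaedra's issue.
Oren's share ($3,480,000) is divided into 4 shares of $870,000: Celia, Kalinda, Tamsin, and Xander each take $870,000.
Rosa's share ($3,480,000) is divided into 4 shares of $870,000: Mireille, Winona, and Paloma each take $870,000; Odalys's $870,000 share passes to Odalys's issue.
Odalys's share ($870,000) passes entirely to Ansel.
Phaedra's share ($3,480,000) is divided into 3 shares of $1,160,000: Uzoma and Oskar each take $1,160,000; Marisol's $1,160,000 share passes to Marisol's issue.
Marisol's share ($1,160,000) is divided into 2 shares of $580,000: Hanna and Wyatt each take $580,000.

Bilal: $8,730,000; Vikram: $3,480,000; Celia: $870,000; Kalinda: $870,000; Tamsin: $870,000; Xander: $870,000; Greta: $3,480,000; Mireille: $870,000; Winona: $870,000; Ansel: $870,000; Paloma: $870,000; Uzoma: $1,160,000; Hanna: $580,000; Wyatt: $580,000; Oskar: $1,160,000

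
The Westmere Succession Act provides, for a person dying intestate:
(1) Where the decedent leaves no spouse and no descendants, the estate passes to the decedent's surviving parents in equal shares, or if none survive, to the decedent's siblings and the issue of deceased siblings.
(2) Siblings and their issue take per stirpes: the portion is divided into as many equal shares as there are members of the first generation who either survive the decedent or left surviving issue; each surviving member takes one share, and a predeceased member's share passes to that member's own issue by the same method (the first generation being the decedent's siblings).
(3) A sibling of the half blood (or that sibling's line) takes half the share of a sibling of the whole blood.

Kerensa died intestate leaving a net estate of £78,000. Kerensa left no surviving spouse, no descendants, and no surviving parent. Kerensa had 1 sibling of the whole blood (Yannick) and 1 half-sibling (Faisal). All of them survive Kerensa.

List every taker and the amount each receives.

Faisal: £26,000; Yannick: £52,000

The entire £78,000 passes to the siblings and their issue.
Counting each half-blood sibling's line as half a unit, there are 3/2 units in £78,000, so one unit is £52,000. Whole-blood lines (Yannick) take £52,000 each; half-blood lines (Faisal) take £26,000 each.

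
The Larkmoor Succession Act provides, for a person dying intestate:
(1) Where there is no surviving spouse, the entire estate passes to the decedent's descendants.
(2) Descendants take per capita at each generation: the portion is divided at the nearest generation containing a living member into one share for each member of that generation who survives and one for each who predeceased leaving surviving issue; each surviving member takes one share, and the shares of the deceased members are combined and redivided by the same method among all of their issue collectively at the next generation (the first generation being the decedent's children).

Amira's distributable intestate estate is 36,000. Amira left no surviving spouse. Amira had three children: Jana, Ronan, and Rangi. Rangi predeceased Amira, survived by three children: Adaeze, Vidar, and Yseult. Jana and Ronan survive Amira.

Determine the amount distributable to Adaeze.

Adaeze receives 4,000.

The entire 36,000 passes to the descendants.
That amount (36,000) is divided at the children's generation into 3 shares of 12,000. Jana and Ronan each take 12,000. The remaining share for the deceased Rangi (12,000) is carried to the next generation.
That pool (12,000) is divided at the grandchildren's generation equally among Adaeze, Vidar, and Yseult: 4,000 each.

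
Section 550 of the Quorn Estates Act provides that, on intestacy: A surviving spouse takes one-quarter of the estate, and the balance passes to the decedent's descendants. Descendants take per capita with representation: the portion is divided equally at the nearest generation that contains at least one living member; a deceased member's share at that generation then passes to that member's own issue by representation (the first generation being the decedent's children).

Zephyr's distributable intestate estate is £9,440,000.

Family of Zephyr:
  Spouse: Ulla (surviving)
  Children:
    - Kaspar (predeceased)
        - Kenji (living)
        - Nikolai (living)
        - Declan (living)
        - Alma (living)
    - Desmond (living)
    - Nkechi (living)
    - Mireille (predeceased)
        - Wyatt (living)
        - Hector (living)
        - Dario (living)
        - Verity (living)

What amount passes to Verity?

Ulla takes one-quarter of £9,440,000 = £2,360,000. The remaining £7,080,000 passes to the descendants.
The descendants' portion (£7,080,000) is divided into 4 shares of £1,770,000: Desmond and Nkechi each take £1,770,000; Kaspar's £1,770,000 share passes to Kaspar's issue; Mireille's £1,770,000 share passes to Mireille's issue.
Kaspar's share (£1,770,000) is divided into 4 shares of £442,500: Kenji, Nikolai, Declan, and Alma each take £442,500.
Mireille's share (£1,770,000) is divided into 4 shares of £442,500: Wyatt, Hector, Dario, and Verity each take £442,500.

Verity receives £442,500.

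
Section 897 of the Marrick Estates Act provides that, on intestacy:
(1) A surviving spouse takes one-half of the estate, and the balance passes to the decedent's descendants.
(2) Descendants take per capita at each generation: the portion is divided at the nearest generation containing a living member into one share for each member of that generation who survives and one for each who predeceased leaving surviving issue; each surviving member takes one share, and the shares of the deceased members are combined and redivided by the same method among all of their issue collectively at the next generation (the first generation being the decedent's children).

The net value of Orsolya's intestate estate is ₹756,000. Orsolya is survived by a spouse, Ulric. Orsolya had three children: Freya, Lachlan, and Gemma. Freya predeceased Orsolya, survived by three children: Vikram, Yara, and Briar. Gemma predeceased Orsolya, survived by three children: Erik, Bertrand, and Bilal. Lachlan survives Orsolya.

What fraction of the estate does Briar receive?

Briar receives 1/18 of the estate.

Ulric takes one-half of ₹756,000 = ₹378,000. The remaining ₹378,000 passes to the descendants.
The descendants' portion (₹378,000) is divided at the children's generation into 3 shares of ₹126,000. Lachlan takes ₹126,000. The 2 shares of the deceased (Freya and Gemma) are combined into a pool of ₹252,000.
That pool (₹252,000) is divided at the grandchildren's generation equally among Vikram, Yara, Briar, Erik, Bertrand, and Bilal: ₹42,000 each.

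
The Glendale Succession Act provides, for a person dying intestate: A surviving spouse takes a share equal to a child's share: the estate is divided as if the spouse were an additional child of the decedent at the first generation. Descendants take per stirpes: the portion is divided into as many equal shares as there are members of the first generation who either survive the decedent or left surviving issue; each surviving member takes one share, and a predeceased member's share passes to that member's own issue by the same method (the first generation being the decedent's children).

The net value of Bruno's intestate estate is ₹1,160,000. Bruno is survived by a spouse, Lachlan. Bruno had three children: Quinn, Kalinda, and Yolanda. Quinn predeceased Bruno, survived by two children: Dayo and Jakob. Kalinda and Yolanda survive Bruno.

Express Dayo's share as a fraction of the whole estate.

The spouse counts as an additional share at the children's level, so there are 4 primary shares of ₹290,000. Lachlan takes one such share (₹290,000).
The children's combined portion (₹870,000) is divided into 3 shares of ₹290,000: Kalinda and Yolanda each take ₹290,000; Quinn's ₹290,000 share passes to Quinn's issue.
Quinn's share (₹290,000) is divided into 2 shares of ₹145,000: Dayo and Jakob each take ₹145,000.

Dayo receives 1/8 of the estate.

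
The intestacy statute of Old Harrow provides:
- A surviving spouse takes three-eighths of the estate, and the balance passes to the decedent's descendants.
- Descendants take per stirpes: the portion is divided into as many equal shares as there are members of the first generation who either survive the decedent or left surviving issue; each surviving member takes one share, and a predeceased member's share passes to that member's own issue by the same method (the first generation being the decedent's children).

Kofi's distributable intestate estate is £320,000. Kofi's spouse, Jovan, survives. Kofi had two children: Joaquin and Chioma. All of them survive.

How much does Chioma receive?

Jovan takes three-eighths of £320,000 = £120,000. The remaining £200,000 passes to the descendants.
The descendants' portion (£200,000) is divided into 2 shares of £100,000: Joaquin and Chioma each take £100,000.

Chioma receives £100,000.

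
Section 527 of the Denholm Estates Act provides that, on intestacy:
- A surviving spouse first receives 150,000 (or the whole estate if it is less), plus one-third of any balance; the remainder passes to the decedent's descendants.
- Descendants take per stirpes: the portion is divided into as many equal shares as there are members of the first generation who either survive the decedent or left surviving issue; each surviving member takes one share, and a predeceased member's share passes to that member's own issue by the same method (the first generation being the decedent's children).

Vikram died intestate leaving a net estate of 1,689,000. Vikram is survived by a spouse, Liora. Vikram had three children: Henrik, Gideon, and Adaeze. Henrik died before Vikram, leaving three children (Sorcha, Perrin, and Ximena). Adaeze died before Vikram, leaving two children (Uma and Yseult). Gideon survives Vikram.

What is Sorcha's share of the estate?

Liora first takes 150,000, leaving a balance of 1,539,000. Liora then takes one-third of the balance (513,000), for a total of 663,000. The remaining 1,026,000 passes to the descendants.
The descendants' portion (1,026,000) is divided into 3 shares of 342,000: Gideon takes 342,000; Henrik's 342,000 share passes to Henrik's issue; Adaeze's 342,000 share passes to Adaeze's issue.
Henrik's share (342,000) is divided into 3 shares of 114,000: Sorcha, Perrin, and Ximena each take 114,000.
Adaeze's share (342,000) is divided into 2 shares of 171,000: Uma and Yseult each take 171,000.

Sorcha receives 114,000.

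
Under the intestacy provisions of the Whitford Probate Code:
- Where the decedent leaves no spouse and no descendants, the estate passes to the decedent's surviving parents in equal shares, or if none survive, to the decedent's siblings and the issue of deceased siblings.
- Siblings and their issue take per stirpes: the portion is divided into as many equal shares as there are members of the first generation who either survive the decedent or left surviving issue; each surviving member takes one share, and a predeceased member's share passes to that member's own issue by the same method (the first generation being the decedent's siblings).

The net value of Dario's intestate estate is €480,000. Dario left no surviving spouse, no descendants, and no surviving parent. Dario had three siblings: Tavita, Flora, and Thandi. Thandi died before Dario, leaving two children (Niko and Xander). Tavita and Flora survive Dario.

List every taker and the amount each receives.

The entire €480,000 passes to the siblings and their issue.
That amount (€480,000) is divided into 3 shares of €160,000: Tavita and Flora each take €160,000; Thandi's €160,000 share passes to Thandi's issue.
Thandi's share (€160,000) is divided into 2 shares of €80,000: Niko and Xander each take €80,000.

Tavita: €160,000; Flora: €160,000; Niko: €80,000; Xander: €80,000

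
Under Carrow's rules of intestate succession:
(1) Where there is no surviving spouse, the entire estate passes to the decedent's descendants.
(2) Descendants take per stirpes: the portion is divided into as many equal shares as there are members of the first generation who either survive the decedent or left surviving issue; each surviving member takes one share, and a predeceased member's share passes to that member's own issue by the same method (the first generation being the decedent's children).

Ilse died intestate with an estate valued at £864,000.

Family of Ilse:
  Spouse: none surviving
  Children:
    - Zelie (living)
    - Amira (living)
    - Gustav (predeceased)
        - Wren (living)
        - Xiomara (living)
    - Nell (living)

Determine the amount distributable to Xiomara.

The entire £864,000 passes to the descendants.
That amount (£864,000) is divided into 4 shares of £216,000: Zelie, Amira, and Nell each take £216,000; Gustav's £216,000 share passes to Gustav's issue.
Gustav's share (£216,000) is divided into 2 shares of £108,000: Wren and Xiomara each take £108,000.

Xiomara receives £108,000.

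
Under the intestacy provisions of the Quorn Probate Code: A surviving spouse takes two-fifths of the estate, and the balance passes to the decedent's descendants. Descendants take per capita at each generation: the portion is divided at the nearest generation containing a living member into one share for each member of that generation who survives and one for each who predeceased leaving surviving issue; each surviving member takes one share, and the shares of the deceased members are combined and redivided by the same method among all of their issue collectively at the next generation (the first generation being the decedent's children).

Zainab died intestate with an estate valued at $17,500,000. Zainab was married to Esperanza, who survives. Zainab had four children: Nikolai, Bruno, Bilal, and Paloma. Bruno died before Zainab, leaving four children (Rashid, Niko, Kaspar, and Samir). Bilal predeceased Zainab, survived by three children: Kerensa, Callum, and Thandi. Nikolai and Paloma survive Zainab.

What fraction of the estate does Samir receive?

Samir receives 3/70 of the estate.

Esperanza takes two-fifths of $17,500,000 = $7,000,000. The remaining $10,500,000 passes to the descendants.
The descendants' portion ($10,500,000) is divided at the children's generation into 4 shares of $2,625,000. Nikolai and Paloma each take $2,625,000. The 2 shares of the deceased (Bruno and Bilal) are combined into a pool of $5,250,000.
That pool ($5,250,000) is divided at the grandchildren's generation equally among Rashid, Niko, Kaspar, Samir, Kerensa, Callum, and Thandi: $750,000 each.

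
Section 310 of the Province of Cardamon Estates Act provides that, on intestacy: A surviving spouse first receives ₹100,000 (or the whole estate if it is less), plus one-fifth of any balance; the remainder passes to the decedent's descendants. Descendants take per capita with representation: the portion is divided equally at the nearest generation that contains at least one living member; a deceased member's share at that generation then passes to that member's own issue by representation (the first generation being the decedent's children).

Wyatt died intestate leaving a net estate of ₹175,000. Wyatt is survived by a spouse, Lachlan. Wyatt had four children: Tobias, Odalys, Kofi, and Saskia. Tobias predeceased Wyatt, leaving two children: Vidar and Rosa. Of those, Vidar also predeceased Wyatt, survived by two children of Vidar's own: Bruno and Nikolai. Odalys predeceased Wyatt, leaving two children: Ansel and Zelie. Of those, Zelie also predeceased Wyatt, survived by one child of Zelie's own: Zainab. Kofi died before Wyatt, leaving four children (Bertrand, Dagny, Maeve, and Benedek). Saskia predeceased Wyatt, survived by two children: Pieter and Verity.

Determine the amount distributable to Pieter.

Pieter receives ₹6,000.

Lachlan first takes ₹100,000, leaving a balance of ₹75,000. Lachlan then takes one-fifth of the balance (₹15,000), for a total of ₹115,000. The remaining ₹60,000 passes to the descendants.
No child survives, so the initial division is made at the grandchildren's generation.
The descendants' portion (₹60,000) is divided into 10 shares of ₹6,000: Rosa, Ansel, Bertrand, Dagny, Maeve, Benedek, Pieter, and Verity each take ₹6,000; Vidar's ₹6,000 share passes to Vidar's issue; Zelie's ₹6,000 share passes to Zelie's issue.
Vidar's share (₹6,000) is divided into 2 shares of ₹3,000: Bruno and Nikolai each take ₹3,000.
Zelie's share (₹6,000) passes entirely to Zainab.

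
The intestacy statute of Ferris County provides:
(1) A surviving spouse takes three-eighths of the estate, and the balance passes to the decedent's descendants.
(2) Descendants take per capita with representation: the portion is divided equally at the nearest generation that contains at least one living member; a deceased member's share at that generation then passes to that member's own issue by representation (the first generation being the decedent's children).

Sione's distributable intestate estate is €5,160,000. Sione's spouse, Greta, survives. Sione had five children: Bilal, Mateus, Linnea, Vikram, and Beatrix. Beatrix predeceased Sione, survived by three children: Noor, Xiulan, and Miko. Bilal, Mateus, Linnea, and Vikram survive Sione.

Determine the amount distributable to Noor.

Greta takes three-eighths of €5,160,000 = €1,935,000. The remaining €3,225,000 passes to the descendants.
The descendants' portion (€3,225,000) is divided into 5 shares of €645,000: Bilal, Mateus, Linnea, and Vikram each take €645,000; Beatrix's €645,000 share passes to Beatrix's issue.
Beatrix's share (€645,000) is divided into 3 shares of €215,000: Noor, Xiulan, and Miko each take €215,000.

Noor receives €215,000.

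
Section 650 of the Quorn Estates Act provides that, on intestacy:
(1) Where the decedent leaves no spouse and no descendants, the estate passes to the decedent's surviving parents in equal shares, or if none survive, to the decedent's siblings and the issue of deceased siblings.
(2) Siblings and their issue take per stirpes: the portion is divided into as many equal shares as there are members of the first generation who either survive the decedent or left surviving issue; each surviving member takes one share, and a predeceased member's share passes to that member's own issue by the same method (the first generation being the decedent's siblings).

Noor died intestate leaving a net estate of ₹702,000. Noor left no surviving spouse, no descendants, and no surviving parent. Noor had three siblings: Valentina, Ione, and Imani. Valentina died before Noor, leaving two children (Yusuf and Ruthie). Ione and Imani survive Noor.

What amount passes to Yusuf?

Yusuf receives ₹117,000.

The entire ₹702,000 passes to the siblings and their issue.
That amount (₹702,000) is divided into 3 shares of ₹234,000: Ione and Imani each take ₹234,000; Valentina's ₹234,000 share passes to Valentina's issue.
Valentina's share (₹234,000) is divided into 2 shares of ₹117,000: Yusuf and Ruthie each take ₹117,000.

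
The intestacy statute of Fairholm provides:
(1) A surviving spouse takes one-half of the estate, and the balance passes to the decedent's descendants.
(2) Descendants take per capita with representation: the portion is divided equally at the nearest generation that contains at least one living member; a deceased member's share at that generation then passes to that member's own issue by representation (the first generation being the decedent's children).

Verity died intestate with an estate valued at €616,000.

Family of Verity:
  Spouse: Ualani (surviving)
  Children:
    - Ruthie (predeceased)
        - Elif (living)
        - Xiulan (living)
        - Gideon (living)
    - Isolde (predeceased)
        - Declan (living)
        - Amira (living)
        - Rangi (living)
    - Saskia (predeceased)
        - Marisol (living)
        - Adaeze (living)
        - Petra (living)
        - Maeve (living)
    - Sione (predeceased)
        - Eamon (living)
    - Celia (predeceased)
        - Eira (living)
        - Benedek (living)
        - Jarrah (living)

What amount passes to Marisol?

Ualani takes one-half of €616,000 = €308,000. The remaining €308,000 passes to the descendants.
No child survives, so the initial division is made at the grandchildren's generation.
The descendants' portion (€308,000) is divided into 14 shares of €22,000: Elif, Xiulan, Gideon, Declan, Amira, Rangi, Marisol, Adaeze, Petra, Maeve, Eamon, Eira, Benedek, and Jarrah each take €22,000.

Marisol receives €22,000.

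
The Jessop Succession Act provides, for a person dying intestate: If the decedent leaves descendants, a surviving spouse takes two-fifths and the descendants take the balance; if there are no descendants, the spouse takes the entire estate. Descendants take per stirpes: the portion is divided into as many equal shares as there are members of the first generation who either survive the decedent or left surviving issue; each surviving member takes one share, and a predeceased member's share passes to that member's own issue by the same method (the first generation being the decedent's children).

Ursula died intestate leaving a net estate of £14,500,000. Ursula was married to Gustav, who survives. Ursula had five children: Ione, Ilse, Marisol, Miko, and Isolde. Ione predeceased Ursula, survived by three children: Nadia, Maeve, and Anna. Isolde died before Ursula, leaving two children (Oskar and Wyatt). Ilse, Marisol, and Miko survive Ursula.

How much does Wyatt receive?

Wyatt receives £870,000.

Gustav takes two-fifths of £14,500,000 = £5,800,000. The remaining £8,700,000 passes to the descendants.
The descendants' portion (£8,700,000) is divided into 5 shares of £1,740,000: Ilse, Marisol, and Miko each take £1,740,000; Ione's £1,740,000 share passes to Ione's issue; Isolde's £1,740,000 share passes to Isolde's issue.
Ione's share (£1,740,000) is divided into 3 shares of £580,000: Nadia, Maeve, and Anna each take £580,000.
Isolde's share (£1,740,000) is divided into 2 shares of £870,000: Oskar and Wyatt each take £870,000.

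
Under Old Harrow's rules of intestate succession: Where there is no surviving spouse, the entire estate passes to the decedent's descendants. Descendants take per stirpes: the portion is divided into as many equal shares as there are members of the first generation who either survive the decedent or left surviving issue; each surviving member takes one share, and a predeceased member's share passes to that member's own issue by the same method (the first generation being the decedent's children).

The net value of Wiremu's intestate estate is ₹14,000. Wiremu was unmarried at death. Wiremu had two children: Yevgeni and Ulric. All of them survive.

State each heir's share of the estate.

The entire ₹14,000 passes to the descendants.
That amount (₹14,000) is divided into 2 shares of ₹7,000: Yevgeni and Ulric each take ₹7,000.

Yevgeni: ₹7,000; Ulric: ₹7,000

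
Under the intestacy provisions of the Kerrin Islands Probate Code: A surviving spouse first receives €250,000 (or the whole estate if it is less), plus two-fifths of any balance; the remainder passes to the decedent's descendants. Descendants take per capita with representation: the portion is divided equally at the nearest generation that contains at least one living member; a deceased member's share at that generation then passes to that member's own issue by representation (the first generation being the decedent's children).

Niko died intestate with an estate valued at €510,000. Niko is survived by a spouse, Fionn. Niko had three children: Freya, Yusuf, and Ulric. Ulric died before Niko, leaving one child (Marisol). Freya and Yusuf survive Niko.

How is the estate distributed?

Fionn: €354,000; Freya: €52,000; Yusuf: €52,000; Marisol: €52,000

Fionn first takes €250,000, leaving a balance of €260,000. Fionn then takes two-fifths of the balance (€104,000), for a total of €354,000. The remaining €156,000 passes to the descendants.
The descendants' portion (€156,000) is divided into 3 shares of €52,000: Freya and Yusuf each take €52,000; Ulric's €52,000 share passes to Ulric's issue.
Ulric's share (€52,000) passes entirely to Marisol.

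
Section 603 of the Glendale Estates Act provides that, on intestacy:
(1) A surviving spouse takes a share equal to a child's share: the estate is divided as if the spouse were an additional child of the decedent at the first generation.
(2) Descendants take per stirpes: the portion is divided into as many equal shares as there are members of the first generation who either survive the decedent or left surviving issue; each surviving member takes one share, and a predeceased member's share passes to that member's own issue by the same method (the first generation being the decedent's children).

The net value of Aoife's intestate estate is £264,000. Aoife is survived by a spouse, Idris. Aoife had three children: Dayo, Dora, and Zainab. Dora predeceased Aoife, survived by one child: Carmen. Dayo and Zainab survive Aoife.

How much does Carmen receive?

The spouse counts as an additional share at the children's level, so there are 4 primary shares of £66,000. Idris takes one such share (£66,000).
The children's combined portion (£198,000) is divided into 3 shares of £66,000: Dayo and Zainab each take £66,000; Dora's £66,000 share passes to Dora's issue.
Dora's share (£66,000) passes entirely to Carmen.

Carmen receives £66,000.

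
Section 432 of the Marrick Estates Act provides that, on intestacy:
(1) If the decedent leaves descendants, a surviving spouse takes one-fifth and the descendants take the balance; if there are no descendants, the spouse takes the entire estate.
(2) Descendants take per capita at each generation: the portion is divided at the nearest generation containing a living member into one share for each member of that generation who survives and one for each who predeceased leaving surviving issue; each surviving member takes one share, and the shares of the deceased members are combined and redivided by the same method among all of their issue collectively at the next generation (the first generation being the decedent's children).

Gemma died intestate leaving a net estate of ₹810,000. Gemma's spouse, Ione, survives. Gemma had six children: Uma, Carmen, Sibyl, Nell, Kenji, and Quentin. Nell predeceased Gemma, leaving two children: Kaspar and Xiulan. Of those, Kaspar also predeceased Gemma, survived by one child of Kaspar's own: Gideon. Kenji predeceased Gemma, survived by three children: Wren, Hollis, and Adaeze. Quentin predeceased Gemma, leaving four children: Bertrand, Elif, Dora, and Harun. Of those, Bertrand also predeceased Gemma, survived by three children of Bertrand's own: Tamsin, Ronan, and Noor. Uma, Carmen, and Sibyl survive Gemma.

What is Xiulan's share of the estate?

Ione takes one-fifth of ₹810,000 = ₹162,000. The remaining ₹648,000 passes to the descendants.
The descendants' portion (₹648,000) is divided at the children's generation into 6 shares of ₹108,000. Uma, Carmen, and Sibyl each take ₹108,000. The 3 shares of the deceased (Nell, Kenji, and Quentin) are combined into a pool of ₹324,000.
That pool (₹324,000) is divided at the grandchildren's generation into 9 shares of ₹36,000. Xiulan, Wren, Hollis, Adaeze, Elif, Dora, and Harun each take ₹36,000. The 2 shares of the deceased (Kaspar and Bertrand) are combined into a pool of ₹72,000.
That pool (₹72,000) is divided at the great-grandchildren's generation equally among Gideon, Tamsin, Ronan, and Noor: ₹18,000 each.

Xiulan receives ₹36,000.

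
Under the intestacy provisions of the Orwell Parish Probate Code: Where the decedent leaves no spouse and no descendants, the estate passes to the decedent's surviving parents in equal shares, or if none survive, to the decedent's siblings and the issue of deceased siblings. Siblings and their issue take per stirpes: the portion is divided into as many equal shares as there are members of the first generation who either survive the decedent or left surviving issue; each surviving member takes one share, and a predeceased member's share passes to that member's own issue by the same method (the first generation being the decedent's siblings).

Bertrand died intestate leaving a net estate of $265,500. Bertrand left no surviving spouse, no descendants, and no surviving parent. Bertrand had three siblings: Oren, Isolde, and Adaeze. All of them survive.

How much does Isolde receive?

The entire $265,500 passes to the siblings and their issue.
That amount ($265,500) is divided into 3 shares of $88,500: Oren, Isolde, and Adaeze each take $88,500.

Isolde receives $88,500.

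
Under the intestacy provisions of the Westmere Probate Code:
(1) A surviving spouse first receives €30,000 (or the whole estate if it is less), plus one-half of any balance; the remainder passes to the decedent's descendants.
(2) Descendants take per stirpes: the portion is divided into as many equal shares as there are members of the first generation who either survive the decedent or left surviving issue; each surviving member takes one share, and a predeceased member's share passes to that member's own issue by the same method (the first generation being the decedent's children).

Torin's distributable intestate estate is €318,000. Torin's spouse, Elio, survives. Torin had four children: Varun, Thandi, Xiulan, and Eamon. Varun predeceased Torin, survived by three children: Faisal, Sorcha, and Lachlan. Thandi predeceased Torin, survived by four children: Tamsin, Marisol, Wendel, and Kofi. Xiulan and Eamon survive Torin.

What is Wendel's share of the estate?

Elio first takes €30,000, leaving a balance of €288,000. Elio then takes one-half of the balance (€144,000), for a total of €174,000. The remaining €144,000 passes to the descendants.
The descendants' portion (€144,000) is divided into 4 shares of €36,000: Xiulan and Eamon each take €36,000; Varun's €36,000 share passes to Varun's issue; Thandi's €36,000 share passes to Thandi's issue.
Varun's share (€36,000) is divided into 3 shares of €12,000: Faisal, Sorcha, and Lachlan each take €12,000.
Thandi's share (€36,000) is divided into 4 shares of €9,000: Tamsin, Marisol, Wendel, and Kofi each take €9,000.

Wendel receives €9,000.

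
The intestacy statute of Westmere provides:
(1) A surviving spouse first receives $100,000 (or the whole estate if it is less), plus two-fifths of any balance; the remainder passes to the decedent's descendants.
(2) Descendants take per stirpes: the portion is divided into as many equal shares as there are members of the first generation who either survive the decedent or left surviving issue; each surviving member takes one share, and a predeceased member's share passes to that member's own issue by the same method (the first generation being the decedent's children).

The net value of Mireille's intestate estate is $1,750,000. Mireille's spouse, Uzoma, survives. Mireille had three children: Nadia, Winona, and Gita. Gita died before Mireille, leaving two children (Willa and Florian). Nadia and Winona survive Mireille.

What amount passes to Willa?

Uzoma first takes $100,000, leaving a balance of $1,650,000. Uzoma then takes two-fifths of the balance ($660,000), for a total of $760,000. The remaining $990,000 passes to the descendants.
The descendants' portion ($990,000) is divided into 3 shares of $330,000: Nadia and Winona each take $330,000; Gita's $330,000 share passes to Gita's issue.
Gita's share ($330,000) is divided into 2 shares of $165,000: Willa and Florian each take $165,000.

Willa receives $165,000.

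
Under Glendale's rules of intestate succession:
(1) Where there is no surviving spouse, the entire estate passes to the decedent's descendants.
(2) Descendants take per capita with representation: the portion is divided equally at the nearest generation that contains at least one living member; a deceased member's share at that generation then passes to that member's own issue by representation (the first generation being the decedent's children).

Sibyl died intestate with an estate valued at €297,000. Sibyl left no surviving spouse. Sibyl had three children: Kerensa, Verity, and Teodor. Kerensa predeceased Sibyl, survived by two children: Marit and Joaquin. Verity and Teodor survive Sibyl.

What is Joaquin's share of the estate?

The entire €297,000 passes to the descendants.
That amount (€297,000) is divided into 3 shares of €99,000: Verity and Teodor each take €99,000; Kerensa's €99,000 share passes to Kerensa's issue.
Kerensa's share (€99,000) is divided into 2 shares of €49,500: Marit and Joaquin each take €49,500.

Joaquin receives €49,500.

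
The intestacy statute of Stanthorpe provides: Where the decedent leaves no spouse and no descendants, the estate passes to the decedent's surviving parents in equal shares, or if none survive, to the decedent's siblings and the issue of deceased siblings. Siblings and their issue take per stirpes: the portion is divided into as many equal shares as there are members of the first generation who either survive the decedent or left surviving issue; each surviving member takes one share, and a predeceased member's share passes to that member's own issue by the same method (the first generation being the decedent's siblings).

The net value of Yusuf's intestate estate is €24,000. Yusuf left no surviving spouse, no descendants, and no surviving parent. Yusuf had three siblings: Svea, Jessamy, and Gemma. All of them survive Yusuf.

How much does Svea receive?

Svea receives €8,000.

The entire €24,000 passes to the siblings and their issue.
That amount (€24,000) is divided into 3 shares of €8,000: Svea, Jessamy, and Gemma each take €8,000.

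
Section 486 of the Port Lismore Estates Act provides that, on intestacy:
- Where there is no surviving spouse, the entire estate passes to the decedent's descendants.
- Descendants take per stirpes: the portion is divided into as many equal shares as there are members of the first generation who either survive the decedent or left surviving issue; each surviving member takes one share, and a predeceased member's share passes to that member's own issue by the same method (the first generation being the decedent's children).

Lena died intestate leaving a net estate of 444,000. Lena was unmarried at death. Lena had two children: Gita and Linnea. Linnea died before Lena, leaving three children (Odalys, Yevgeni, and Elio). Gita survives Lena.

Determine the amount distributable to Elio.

Elio receives 74,000.

The entire 444,000 passes to the descendants.
That amount (444,000) is divided into 2 shares of 222,000: Gita takes 222,000; Linnea's 222,000 share passes to Linnea's issue.
Linnea's share (222,000) is divided into 3 shares of 74,000: Odalys, Yevgeni, and Elio each take 74,000.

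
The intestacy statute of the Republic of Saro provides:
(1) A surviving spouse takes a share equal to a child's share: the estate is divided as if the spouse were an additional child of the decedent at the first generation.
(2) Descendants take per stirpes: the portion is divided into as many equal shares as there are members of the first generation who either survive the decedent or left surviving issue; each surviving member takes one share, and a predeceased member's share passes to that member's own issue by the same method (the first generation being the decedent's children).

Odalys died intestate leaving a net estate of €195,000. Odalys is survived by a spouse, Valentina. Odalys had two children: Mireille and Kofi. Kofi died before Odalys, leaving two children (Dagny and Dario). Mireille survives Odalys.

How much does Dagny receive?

Dagny receives €32,500.

The spouse counts as an additional share at the children's level, so there are 3 primary shares of €65,000. Valentina takes one such share (€65,000).
The children's combined portion (€130,000) is divided into 2 shares of €65,000: Mireille takes €65,000; Kofi's €65,000 share passes to Kofi's issue.
Kofi's share (€65,000) is divided into 2 shares of €32,500: Dagny and Dario each take €32,500.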